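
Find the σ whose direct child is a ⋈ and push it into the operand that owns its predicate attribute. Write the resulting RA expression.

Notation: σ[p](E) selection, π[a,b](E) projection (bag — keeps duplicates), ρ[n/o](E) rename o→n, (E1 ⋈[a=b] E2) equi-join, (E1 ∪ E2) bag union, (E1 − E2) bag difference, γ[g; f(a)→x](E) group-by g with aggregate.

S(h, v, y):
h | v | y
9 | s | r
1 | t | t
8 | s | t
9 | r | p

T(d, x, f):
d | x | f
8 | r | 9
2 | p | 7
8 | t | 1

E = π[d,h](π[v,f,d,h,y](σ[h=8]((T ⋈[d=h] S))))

σ filters on h, owned by the right side.
E' = π[d,h](π[v,f,d,h,y]((T ⋈[d=h] σ[h=8](S))))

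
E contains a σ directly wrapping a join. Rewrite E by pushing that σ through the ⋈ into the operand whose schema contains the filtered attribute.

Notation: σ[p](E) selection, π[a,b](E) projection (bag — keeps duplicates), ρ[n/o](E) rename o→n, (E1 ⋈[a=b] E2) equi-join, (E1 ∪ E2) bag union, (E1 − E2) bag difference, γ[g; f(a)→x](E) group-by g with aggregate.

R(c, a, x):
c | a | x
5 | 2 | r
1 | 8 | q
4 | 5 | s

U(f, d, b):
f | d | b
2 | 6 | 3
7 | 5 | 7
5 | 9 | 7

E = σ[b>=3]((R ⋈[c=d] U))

σ filters on b, owned by the right side.
E' = (R ⋈[c=d] σ[b>=3](U))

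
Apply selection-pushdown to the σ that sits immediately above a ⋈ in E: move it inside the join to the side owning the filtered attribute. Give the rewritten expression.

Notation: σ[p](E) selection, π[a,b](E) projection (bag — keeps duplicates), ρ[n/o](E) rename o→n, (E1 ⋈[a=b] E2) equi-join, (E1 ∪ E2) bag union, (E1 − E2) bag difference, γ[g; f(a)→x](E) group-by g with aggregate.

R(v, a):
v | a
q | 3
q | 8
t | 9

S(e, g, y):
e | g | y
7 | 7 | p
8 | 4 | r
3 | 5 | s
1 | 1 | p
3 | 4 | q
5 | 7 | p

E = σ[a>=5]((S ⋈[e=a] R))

σ filters on a, owned by the right side.
E' = (S ⋈[e=a] σ[a>=5](R))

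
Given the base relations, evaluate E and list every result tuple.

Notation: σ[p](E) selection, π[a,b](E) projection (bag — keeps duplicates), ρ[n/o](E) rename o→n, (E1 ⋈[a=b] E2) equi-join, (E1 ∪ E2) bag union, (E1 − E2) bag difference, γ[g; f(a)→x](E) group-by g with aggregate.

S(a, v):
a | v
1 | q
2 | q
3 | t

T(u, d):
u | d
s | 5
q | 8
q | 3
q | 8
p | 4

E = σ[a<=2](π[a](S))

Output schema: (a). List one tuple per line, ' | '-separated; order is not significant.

Per-node cardinality:
  S → 3
  π[a](S) → 3
  σ[a<=2](π[a](S)) → 2

== RESULT ==
a
1
2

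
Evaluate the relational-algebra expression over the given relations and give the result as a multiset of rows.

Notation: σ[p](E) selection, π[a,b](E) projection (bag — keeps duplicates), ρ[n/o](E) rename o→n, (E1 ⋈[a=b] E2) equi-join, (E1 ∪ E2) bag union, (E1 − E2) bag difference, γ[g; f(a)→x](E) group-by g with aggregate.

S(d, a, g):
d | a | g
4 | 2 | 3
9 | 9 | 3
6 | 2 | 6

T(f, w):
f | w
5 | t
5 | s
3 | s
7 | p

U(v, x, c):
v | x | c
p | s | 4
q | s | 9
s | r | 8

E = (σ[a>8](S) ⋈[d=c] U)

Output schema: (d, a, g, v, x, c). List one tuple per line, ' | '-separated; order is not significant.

Per-node cardinality:
  S → 3
  σ[a>8](S) → 1
  U → 3
  (σ[a>8](S) ⋈[d=c] U) → 1

== RESULT ==
d | a | g | v | x | c
9 | 9 | 3 | q | s | 9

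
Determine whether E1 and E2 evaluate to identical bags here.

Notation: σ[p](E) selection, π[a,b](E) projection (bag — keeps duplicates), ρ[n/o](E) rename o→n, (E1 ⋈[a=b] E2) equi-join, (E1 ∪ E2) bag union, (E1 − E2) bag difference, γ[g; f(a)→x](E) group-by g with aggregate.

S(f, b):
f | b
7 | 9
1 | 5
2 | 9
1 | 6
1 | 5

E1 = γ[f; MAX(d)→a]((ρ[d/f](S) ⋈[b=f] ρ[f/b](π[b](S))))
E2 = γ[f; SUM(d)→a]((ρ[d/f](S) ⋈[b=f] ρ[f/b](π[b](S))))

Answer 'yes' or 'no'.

E1 subexpression sizes:
  S → 5
  ρ[d/f](S) → 5
  S → 5
  π[b](S) → 5
  ρ[f/b](π[b](S)) → 5
  (ρ[d/f](S) ⋈[b=f] ρ[f/b](π[b](S))) → 9
  γ[f; MAX(d)→a]((ρ[d/f](S) ⋈[b=f] ρ[f/b](π[b](S)))) → 3
E2 subexpression sizes:
  S → 5
  ρ[d/f](S) → 5
  S → 5
  π[b](S) → 5
  ρ[f/b](π[b](S)) → 5
  (ρ[d/f](S) ⋈[b=f] ρ[f/b](π[b](S))) → 9
  γ[f; SUM(d)→a]((ρ[d/f](S) ⋈[b=f] ρ[f/b](π[b](S)))) → 3

E1 result:
f | a
5 | 1
6 | 1
9 | 7
E2 result:
f | a
5 | 4
6 | 1
9 | 18
Witness: (9, 18) appears 0× in E1 but 1× in E2.

no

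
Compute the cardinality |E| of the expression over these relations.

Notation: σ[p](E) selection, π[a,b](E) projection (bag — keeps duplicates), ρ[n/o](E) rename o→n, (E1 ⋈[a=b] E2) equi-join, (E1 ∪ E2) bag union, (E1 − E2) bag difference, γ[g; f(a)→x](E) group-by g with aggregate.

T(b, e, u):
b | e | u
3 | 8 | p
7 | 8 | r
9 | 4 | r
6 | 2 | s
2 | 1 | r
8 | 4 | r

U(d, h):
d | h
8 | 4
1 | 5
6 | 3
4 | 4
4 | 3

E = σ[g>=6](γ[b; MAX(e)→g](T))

Row counts bottom-up:
  T → 6
  γ[b; MAX(e)→g](T) → 6
  σ[g>=6](γ[b; MAX(e)→g](T)) → 2

|E| = 2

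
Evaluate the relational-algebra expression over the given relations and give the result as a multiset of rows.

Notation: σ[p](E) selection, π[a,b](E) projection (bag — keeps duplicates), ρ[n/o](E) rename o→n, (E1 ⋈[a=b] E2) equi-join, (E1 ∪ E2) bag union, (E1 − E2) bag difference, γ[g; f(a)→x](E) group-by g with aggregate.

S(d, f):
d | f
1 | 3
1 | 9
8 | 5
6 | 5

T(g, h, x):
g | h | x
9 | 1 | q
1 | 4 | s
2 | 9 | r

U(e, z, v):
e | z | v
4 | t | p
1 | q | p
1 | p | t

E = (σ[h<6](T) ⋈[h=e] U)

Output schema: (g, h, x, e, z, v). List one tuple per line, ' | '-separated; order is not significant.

Row counts bottom-up:
  T → 3
  σ[h<6](T) → 2
  U → 3
  (σ[h<6](T) ⋈[h=e] U) → 3

== RESULT ==
g | h | x | e | z | v
1 | 4 | s | 4 | t | p
9 | 1 | q | 1 | p | t
9 | 1 | q | 1 | q | p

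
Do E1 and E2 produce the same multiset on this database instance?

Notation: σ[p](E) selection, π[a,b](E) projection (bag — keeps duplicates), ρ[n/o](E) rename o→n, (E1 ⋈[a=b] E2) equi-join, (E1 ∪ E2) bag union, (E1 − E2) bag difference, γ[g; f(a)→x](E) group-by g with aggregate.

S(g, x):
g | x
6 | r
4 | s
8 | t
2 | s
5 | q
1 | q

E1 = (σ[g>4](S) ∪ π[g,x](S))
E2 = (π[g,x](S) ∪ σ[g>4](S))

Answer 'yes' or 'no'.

E1 stepwise |·|:
  S → 6
  σ[g>4](S) → 3
  S → 6
  π[g,x](S) → 6
  (σ[g>4](S) ∪ π[g,x](S)) → 9
E2 stepwise |·|:
  S → 6
  π[g,x](S) → 6
  S → 6
  σ[g>4](S) → 3
  (π[g,x](S) ∪ σ[g>4](S)) → 9

E1 and E2 produce the same multiset:
g | x
1 | q
2 | s
4 | s
5 | q
5 | q
6 | r
6 | r
8 | t
8 | t

yes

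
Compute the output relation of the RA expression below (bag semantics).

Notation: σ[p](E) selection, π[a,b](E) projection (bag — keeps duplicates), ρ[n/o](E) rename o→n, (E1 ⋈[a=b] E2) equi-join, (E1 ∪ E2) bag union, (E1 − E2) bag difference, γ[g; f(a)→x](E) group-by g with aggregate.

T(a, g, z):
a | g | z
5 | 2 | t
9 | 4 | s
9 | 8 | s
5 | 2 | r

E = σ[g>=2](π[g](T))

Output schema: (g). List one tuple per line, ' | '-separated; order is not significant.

Subexpression sizes:
  T → 4
  π[g](T) → 4
  σ[g>=2](π[g](T)) → 4

== RESULT ==
g
2
2
4
8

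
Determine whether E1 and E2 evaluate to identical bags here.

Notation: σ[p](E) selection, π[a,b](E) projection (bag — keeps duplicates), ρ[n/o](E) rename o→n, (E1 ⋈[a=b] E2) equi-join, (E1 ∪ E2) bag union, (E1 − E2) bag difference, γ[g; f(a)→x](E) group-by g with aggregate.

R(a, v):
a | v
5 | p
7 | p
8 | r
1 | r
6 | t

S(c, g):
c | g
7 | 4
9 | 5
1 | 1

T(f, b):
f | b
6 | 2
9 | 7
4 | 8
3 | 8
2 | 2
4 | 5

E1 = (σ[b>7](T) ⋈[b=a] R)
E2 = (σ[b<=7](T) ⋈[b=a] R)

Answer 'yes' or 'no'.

E1 row counts bottom-up:
  T → 6
  σ[b>7](T) → 2
  R → 5
  (σ[b>7](T) ⋈[b=a] R) → 2
E2 row counts bottom-up:
  T → 6
  σ[b<=7](T) → 4
  R → 5
  (σ[b<=7](T) ⋈[b=a] R) → 2

E1 result:
f | b | a | v
3 | 8 | 8 | r
4 | 8 | 8 | r
E2 result:
f | b | a | v
4 | 5 | 5 | p
9 | 7 | 7 | p
Witness: (3, 8, 8, 'r') appears 1× in E1 but 0× in E2.

no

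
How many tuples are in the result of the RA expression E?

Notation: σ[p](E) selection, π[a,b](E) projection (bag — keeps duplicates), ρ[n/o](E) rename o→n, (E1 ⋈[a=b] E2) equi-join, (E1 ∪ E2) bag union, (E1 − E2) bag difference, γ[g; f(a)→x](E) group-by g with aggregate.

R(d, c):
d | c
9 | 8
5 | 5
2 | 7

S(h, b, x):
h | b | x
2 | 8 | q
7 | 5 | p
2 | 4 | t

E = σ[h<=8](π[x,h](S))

Stepwise |·|:
  S → 3
  π[x,h](S) → 3
  σ[h<=8](π[x,h](S)) → 3

|E| = 3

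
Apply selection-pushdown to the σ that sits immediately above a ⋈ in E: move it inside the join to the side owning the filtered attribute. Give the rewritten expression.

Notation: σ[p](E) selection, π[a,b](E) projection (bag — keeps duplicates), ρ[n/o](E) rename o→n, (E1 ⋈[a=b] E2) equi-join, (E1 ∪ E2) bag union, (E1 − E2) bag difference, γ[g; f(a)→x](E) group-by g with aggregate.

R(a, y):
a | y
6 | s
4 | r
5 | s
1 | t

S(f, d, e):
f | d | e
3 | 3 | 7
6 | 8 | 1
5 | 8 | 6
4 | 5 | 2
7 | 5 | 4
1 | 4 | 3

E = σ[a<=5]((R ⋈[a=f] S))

σ filters on a, owned by the left side.
E' = (σ[a<=5](R) ⋈[a=f] S)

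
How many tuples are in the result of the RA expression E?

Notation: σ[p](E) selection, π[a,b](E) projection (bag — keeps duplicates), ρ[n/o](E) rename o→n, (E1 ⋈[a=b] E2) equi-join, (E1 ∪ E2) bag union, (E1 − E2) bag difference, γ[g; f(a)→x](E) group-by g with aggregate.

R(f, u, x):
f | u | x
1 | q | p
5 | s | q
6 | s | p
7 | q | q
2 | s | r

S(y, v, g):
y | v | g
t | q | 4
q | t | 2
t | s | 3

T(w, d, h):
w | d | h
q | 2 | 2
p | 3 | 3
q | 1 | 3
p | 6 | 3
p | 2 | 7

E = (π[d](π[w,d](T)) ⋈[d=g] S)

Per-node cardinality:
  T → 5
  π[w,d](T) → 5
  π[d](π[w,d](T)) → 5
  S → 3
  (π[d](π[w,d](T)) ⋈[d=g] S) → 3

|E| = 3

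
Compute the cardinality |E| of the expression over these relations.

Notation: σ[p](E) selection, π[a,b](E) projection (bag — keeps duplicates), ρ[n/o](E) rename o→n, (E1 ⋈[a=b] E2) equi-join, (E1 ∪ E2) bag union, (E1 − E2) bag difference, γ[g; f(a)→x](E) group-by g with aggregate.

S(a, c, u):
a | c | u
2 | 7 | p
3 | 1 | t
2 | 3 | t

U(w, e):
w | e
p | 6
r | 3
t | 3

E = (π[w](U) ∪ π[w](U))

Per-node cardinality:
  U → 3
  π[w](U) → 3
  U → 3
  π[w](U) → 3
  (π[w](U) ∪ π[w](U)) → 6

|E| = 6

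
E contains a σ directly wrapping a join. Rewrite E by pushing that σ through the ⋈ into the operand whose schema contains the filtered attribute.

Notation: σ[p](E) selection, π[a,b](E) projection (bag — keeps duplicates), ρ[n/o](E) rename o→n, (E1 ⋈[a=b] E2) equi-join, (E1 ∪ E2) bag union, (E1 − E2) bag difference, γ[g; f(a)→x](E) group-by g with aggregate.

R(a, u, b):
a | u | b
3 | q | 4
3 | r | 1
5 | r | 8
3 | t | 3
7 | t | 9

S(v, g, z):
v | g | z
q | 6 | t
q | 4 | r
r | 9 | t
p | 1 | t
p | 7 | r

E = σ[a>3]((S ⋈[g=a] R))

σ filters on a, owned by the right side.
E' = (S ⋈[g=a] σ[a>3](R))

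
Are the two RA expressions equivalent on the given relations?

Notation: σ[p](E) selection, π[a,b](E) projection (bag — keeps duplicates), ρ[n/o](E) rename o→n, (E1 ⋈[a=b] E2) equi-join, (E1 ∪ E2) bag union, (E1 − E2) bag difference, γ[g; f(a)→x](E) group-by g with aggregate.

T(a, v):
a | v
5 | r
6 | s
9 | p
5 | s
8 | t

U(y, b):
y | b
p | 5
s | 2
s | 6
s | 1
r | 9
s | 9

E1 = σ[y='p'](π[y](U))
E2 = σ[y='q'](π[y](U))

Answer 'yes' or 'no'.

E1 per-node cardinality:
  U → 6
  π[y](U) → 6
  σ[y='p'](π[y](U)) → 1
E2 per-node cardinality:
  U → 6
  π[y](U) → 6
  σ[y='q'](π[y](U)) → 0

E1 result:
y
p
E2 result:
y
(0 rows)
Witness: ('p',) appears 1× in E1 but 0× in E2.

no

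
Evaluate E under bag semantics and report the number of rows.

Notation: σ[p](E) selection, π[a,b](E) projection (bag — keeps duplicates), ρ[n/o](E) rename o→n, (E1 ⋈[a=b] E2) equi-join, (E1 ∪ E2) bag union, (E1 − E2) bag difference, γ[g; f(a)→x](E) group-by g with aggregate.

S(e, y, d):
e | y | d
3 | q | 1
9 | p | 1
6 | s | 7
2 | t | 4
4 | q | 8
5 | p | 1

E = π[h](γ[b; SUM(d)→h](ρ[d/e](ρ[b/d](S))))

Row counts bottom-up:
  S → 6
  ρ[b/d](S) → 6
  ρ[d/e](ρ[b/d](S)) → 6
  γ[b; SUM(d)→h](ρ[d/e](ρ[b/d](S))) → 4
  π[h](γ[b; SUM(d)→h](ρ[d/e](ρ[b/d](S)))) → 4

|E| = 4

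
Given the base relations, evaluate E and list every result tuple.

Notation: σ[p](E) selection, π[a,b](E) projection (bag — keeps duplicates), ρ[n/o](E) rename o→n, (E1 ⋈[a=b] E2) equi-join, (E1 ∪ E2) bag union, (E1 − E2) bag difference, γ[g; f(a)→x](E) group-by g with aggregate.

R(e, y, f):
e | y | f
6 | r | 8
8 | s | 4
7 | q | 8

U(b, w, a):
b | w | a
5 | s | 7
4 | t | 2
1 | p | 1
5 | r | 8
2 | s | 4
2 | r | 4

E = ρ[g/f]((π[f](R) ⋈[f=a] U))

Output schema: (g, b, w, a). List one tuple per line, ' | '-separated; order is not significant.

Row counts bottom-up:
  R → 3
  π[f](R) → 3
  U → 6
  (π[f](R) ⋈[f=a] U) → 4
  ρ[g/f]((π[f](R) ⋈[f=a] U)) → 4

== RESULT ==
g | b | w | a
4 | 2 | r | 4
4 | 2 | s | 4
8 | 5 | r | 8
8 | 5 | r | 8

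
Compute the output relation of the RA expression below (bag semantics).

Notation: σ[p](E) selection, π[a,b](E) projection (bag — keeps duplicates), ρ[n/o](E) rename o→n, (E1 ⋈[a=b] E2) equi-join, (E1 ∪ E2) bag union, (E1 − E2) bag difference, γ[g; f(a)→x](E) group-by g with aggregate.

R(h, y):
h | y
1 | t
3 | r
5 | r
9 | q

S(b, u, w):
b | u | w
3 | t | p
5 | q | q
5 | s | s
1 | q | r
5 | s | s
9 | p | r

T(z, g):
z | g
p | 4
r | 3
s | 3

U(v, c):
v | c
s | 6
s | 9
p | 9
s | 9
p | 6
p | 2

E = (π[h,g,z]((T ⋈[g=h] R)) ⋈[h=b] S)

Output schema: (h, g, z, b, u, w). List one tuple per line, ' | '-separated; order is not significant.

Row counts bottom-up:
  T → 3
  R → 4
  (T ⋈[g=h] R) → 2
  π[h,g,z]((T ⋈[g=h] R)) → 2
  S → 6
  (π[h,g,z]((T ⋈[g=h] R)) ⋈[h=b] S) → 2

== RESULT ==
h | g | z | b | u | w
3 | 3 | r | 3 | t | p
3 | 3 | s | 3 | t | p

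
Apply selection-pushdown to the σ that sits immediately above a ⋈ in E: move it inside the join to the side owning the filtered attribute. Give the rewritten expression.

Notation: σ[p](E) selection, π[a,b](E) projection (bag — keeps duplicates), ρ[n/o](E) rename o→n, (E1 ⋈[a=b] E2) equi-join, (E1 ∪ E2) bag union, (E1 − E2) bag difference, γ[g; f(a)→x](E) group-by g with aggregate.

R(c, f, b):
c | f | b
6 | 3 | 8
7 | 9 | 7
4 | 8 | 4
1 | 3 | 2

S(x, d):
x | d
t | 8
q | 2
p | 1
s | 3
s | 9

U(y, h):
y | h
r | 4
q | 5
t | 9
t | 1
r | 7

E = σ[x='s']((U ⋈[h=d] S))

σ filters on x, owned by the right side.
E' = (U ⋈[h=d] σ[x='s'](S))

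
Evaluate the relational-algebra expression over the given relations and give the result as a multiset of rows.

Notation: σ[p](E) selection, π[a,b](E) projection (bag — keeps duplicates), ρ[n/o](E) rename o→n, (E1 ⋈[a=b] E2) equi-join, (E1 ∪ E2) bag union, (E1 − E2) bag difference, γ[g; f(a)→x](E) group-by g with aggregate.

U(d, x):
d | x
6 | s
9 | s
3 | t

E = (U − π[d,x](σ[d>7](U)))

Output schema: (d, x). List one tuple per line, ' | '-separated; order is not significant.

Per-node cardinality:
  U → 3
  U → 3
  σ[d>7](U) → 1
  π[d,x](σ[d>7](U)) → 1
  (U − π[d,x](σ[d>7](U))) → 2

== RESULT ==
d | x
3 | t
6 | s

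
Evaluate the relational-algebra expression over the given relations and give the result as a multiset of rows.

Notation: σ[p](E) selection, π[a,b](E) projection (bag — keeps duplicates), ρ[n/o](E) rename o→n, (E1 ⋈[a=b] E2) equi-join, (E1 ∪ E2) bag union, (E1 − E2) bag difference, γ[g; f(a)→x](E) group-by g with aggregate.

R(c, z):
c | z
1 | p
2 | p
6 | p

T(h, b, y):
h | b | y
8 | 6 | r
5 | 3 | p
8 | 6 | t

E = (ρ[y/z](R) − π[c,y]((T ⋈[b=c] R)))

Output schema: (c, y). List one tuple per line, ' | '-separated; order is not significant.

Row counts bottom-up:
  R → 3
  ρ[y/z](R) → 3
  T → 3
  R → 3
  (T ⋈[b=c] R) → 2
  π[c,y]((T ⋈[b=c] R)) → 2
  (ρ[y/z](R) − π[c,y]((T ⋈[b=c] R))) → 3

== RESULT ==
c | y
1 | p
2 | p
6 | p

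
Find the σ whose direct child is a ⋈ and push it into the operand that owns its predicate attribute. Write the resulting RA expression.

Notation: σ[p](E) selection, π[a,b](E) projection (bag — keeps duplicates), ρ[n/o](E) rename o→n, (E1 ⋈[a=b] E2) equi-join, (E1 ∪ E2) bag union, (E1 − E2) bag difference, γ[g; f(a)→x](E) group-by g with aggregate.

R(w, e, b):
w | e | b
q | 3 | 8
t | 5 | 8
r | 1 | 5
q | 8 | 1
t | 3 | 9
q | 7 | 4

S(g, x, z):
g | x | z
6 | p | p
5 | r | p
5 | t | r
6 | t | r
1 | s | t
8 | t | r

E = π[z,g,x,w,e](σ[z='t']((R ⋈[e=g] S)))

σ filters on z, owned by the right side.
E' = π[z,g,x,w,e]((R ⋈[e=g] σ[z='t'](S)))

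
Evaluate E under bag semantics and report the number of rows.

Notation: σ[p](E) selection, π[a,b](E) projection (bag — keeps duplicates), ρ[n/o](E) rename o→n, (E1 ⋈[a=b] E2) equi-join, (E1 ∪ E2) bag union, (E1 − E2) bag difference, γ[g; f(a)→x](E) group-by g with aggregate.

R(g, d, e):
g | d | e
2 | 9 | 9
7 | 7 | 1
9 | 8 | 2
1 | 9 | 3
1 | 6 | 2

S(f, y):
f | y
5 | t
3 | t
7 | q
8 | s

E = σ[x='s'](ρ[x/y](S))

Per-node cardinality:
  S → 4
  ρ[x/y](S) → 4
  σ[x='s'](ρ[x/y](S)) → 1

|E| = 1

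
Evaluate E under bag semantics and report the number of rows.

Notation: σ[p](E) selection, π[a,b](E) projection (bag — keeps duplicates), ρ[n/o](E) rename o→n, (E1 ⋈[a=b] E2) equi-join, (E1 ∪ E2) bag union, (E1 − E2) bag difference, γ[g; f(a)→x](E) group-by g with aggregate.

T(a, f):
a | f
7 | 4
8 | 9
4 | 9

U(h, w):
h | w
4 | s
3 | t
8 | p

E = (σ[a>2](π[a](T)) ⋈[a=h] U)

Per-node cardinality:
  T → 3
  π[a](T) → 3
  σ[a>2](π[a](T)) → 3
  U → 3
  (σ[a>2](π[a](T)) ⋈[a=h] U) → 2

|E| = 2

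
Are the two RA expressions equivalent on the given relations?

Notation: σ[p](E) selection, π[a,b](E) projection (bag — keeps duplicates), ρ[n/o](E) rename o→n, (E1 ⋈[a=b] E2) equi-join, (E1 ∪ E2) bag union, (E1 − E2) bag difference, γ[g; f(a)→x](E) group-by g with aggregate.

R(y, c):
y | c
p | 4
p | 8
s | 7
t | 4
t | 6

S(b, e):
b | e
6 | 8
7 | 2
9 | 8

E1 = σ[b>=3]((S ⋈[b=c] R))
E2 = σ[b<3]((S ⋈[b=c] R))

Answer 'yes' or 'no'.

E1 per-node cardinality:
  S → 3
  R → 5
  (S ⋈[b=c] R) → 2
  σ[b>=3]((S ⋈[b=c] R)) → 2
E2 per-node cardinality:
  S → 3
  R → 5
  (S ⋈[b=c] R) → 2
  σ[b<3]((S ⋈[b=c] R)) → 0

E1 result:
b | e | y | c
6 | 8 | t | 6
7 | 2 | s | 7
E2 result:
b | e | y | c
(0 rows)
Witness: (7, 2, 's', 7) appears 1× in E1 but 0× in E2.

no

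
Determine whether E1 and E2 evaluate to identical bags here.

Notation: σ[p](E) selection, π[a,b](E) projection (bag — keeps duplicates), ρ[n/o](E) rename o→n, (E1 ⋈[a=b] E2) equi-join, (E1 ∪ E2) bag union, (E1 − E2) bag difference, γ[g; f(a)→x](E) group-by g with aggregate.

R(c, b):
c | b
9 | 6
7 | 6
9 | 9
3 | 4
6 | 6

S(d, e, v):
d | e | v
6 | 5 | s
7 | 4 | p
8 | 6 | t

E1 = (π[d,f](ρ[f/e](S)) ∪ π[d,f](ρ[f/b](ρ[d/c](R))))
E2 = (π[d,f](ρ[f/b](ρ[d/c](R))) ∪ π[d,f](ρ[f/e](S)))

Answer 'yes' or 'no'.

E1 per-node cardinality:
  S → 3
  ρ[f/e](S) → 3
  π[d,f](ρ[f/e](S)) → 3
  R → 5
  ρ[d/c](R) → 5
  ρ[f/b](ρ[d/c](R)) → 5
  π[d,f](ρ[f/b](ρ[d/c](R))) → 5
  (π[d,f](ρ[f/e](S)) ∪ π[d,f](ρ[f/b](ρ[d/c](R)))) → 8
E2 per-node cardinality:
  R → 5
  ρ[d/c](R) → 5
  ρ[f/b](ρ[d/c](R)) → 5
  π[d,f](ρ[f/b](ρ[d/c](R))) → 5
  S → 3
  ρ[f/e](S) → 3
  π[d,f](ρ[f/e](S)) → 3
  (π[d,f](ρ[f/b](ρ[d/c](R))) ∪ π[d,f](ρ[f/e](S))) → 8

E1 and E2 produce the same multiset:
d | f
3 | 4
6 | 5
6 | 6
7 | 4
7 | 6
8 | 6
9 | 6
9 | 9

yes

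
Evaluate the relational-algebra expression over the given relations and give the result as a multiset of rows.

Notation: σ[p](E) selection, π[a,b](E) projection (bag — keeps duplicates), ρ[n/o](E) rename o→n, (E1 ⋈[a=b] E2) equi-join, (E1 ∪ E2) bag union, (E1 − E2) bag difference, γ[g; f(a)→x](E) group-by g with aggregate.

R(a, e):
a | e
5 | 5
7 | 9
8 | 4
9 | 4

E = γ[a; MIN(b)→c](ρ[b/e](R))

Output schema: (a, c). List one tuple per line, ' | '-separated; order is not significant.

Per-node cardinality:
  R → 4
  ρ[b/e](R) → 4
  γ[a; MIN(b)→c](ρ[b/e](R)) → 4

== RESULT ==
a | c
5 | 5
7 | 9
8 | 4
9 | 4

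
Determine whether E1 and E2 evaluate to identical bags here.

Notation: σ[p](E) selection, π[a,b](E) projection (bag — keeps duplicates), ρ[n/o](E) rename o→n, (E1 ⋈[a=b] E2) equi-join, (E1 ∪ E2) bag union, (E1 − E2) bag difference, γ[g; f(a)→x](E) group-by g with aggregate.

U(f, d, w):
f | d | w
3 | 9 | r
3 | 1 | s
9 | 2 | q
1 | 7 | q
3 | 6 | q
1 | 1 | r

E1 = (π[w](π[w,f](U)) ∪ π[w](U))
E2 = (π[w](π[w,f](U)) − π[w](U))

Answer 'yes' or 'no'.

E1 row counts bottom-up:
  U → 6
  π[w,f](U) → 6
  π[w](π[w,f](U)) → 6
  U → 6
  π[w](U) → 6
  (π[w](π[w,f](U)) ∪ π[w](U)) → 12
E2 row counts bottom-up:
  U → 6
  π[w,f](U) → 6
  π[w](π[w,f](U)) → 6
  U → 6
  π[w](U) → 6
  (π[w](π[w,f](U)) − π[w](U)) → 0

E1 result:
w
q
q
q
q
q
q
r
r
r
r
s
s
E2 result:
w
(0 rows)
Witness: ('q',) appears 6× in E1 but 0× in E2.

no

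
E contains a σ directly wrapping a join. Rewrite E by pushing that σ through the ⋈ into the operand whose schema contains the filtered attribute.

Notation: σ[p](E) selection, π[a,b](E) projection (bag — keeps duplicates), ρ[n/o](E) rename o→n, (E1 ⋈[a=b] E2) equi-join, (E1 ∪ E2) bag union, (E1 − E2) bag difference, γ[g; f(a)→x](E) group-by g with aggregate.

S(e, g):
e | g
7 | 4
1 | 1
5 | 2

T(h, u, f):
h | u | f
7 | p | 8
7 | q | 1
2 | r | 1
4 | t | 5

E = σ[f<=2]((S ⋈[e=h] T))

σ filters on f, owned by the right side.
E' = (S ⋈[e=h] σ[f<=2](T))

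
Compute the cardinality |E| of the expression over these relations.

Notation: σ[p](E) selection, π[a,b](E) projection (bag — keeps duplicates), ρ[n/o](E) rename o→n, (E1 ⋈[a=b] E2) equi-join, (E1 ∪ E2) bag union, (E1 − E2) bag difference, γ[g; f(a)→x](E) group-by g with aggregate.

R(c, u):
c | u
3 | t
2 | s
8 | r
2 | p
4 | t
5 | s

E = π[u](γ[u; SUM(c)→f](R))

Row counts bottom-up:
  R → 6
  γ[u; SUM(c)→f](R) → 4
  π[u](γ[u; SUM(c)→f](R)) → 4

|E| = 4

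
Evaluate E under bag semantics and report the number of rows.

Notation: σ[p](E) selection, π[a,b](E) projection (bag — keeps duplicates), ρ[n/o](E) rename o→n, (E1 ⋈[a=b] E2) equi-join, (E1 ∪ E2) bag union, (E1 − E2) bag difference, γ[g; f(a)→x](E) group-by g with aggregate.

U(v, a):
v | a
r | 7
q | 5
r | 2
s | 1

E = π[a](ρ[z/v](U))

Stepwise |·|:
  U → 4
  ρ[z/v](U) → 4
  π[a](ρ[z/v](U)) → 4

|E| = 4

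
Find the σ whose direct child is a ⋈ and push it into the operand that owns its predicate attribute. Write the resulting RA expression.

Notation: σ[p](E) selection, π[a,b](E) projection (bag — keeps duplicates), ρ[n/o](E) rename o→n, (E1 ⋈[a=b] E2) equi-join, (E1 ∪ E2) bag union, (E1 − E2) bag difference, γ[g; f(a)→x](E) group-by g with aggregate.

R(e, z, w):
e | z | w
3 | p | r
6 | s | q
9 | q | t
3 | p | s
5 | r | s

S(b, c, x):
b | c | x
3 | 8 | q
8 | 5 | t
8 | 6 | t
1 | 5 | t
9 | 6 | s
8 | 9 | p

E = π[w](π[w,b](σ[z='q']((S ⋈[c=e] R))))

σ filters on z, owned by the right side.
E' = π[w](π[w,b]((S ⋈[c=e] σ[z='q'](R))))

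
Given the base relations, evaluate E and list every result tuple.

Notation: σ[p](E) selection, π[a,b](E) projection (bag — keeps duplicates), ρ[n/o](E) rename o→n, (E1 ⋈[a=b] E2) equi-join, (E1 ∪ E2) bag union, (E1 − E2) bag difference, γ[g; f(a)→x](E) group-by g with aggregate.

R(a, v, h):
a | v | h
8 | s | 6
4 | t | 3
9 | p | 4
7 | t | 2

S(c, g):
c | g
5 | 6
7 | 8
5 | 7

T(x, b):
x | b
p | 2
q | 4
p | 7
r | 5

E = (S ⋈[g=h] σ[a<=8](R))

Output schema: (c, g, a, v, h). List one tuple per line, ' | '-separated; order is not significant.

Subexpression sizes:
  S → 3
  R → 4
  σ[a<=8](R) → 3
  (S ⋈[g=h] σ[a<=8](R)) → 1

== RESULT ==
c | g | a | v | h
5 | 6 | 8 | s | 6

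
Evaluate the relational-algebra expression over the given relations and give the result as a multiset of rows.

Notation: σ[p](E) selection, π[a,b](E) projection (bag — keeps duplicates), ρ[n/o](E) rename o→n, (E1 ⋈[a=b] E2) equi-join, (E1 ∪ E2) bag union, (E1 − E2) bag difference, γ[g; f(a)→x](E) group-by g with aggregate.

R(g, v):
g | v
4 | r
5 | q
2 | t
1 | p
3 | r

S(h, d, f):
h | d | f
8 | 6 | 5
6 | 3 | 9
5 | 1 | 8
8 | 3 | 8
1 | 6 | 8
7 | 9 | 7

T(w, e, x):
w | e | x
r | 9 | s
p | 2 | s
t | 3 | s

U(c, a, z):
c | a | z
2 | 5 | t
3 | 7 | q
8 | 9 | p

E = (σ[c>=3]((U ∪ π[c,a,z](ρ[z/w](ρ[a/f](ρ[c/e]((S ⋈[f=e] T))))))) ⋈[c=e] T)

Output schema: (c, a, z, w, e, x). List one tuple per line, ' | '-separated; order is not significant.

Per-node cardinality:
  U → 3
  S → 6
  T → 3
  (S ⋈[f=e] T) → 1
  ρ[c/e]((S ⋈[f=e] T)) → 1
  ρ[a/f](ρ[c/e]((S ⋈[f=e] T))) → 1
  ρ[z/w](ρ[a/f](ρ[c/e]((S ⋈[f=e] T)))) → 1
  π[c,a,z](ρ[z/w](ρ[a/f](ρ[c/e]((S ⋈[f=e] T))))) → 1
  (U ∪ π[c,a,z](ρ[z/w](ρ[a/f](ρ[c/e]((S ⋈[f=e] T)))))) → 4
  σ[c>=3]((U ∪ π[c,a,z](ρ[z/w](ρ[a/f](ρ[c/e]((S ⋈[f=e] T))))))) → 3
  T → 3
  (σ[c>=3]((U ∪ π[c,a,z](ρ[z/w](ρ[a/f](ρ[c/e]((S ⋈[f=e] T))))))) ⋈[c=e] T) → 2

== RESULT ==
c | a | z | w | e | x
3 | 7 | q | t | 3 | s
9 | 9 | r | r | 9 | s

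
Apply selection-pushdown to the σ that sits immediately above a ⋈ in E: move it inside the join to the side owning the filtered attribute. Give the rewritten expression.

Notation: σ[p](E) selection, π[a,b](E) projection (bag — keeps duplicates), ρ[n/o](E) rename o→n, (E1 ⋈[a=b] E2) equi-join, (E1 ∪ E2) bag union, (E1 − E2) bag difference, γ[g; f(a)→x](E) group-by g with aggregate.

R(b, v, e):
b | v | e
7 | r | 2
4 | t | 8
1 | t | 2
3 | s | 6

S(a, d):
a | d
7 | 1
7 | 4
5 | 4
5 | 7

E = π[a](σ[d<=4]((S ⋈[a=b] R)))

σ filters on d, owned by the left side.
E' = π[a]((σ[d<=4](S) ⋈[a=b] R))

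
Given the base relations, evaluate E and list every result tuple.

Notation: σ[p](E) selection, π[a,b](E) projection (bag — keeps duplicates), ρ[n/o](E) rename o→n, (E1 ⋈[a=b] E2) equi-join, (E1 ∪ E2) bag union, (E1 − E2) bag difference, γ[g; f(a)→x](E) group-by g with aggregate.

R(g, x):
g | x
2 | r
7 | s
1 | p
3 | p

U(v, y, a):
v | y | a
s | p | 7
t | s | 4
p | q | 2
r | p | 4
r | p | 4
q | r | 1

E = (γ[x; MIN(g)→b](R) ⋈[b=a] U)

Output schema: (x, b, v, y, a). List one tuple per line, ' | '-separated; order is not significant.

Per-node cardinality:
  R → 4
  γ[x; MIN(g)→b](R) → 3
  U → 6
  (γ[x; MIN(g)→b](R) ⋈[b=a] U) → 3

== RESULT ==
x | b | v | y | a
p | 1 | q | r | 1
r | 2 | p | q | 2
s | 7 | s | p | 7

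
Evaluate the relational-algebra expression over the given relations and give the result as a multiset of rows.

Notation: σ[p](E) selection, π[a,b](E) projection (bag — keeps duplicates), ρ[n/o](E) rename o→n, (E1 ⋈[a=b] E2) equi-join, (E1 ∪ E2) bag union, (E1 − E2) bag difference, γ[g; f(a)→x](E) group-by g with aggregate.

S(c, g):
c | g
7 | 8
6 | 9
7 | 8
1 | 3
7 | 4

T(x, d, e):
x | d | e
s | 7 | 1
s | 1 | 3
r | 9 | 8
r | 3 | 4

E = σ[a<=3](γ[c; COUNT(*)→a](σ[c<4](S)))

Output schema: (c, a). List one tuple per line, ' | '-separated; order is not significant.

Per-node cardinality:
  S → 5
  σ[c<4](S) → 1
  γ[c; COUNT(*)→a](σ[c<4](S)) → 1
  σ[a<=3](γ[c; COUNT(*)→a](σ[c<4](S))) → 1

== RESULT ==
c | a
1 | 1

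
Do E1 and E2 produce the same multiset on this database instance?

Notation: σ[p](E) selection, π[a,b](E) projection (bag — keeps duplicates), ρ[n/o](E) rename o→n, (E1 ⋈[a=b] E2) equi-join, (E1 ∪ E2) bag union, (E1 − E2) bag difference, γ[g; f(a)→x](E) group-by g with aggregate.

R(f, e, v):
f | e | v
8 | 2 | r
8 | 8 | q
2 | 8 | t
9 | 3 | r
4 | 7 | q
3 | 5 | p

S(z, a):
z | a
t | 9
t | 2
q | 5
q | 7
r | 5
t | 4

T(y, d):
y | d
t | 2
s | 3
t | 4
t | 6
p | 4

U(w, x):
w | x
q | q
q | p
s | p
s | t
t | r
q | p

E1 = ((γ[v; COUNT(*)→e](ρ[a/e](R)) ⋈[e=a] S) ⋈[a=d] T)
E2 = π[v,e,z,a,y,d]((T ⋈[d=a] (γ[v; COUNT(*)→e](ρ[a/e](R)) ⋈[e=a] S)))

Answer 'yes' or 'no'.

E1 row counts bottom-up:
  R → 6
  ρ[a/e](R) → 6
  γ[v; COUNT(*)→e](ρ[a/e](R)) → 4
  S → 6
  (γ[v; COUNT(*)→e](ρ[a/e](R)) ⋈[e=a] S) → 2
  T → 5
  ((γ[v; COUNT(*)→e](ρ[a/e](R)) ⋈[e=a] S) ⋈[a=d] T) → 2
E2 row counts bottom-up:
  T → 5
  R → 6
  ρ[a/e](R) → 6
  γ[v; COUNT(*)→e](ρ[a/e](R)) → 4
  S → 6
  (γ[v; COUNT(*)→e](ρ[a/e](R)) ⋈[e=a] S) → 2
  (T ⋈[d=a] (γ[v; COUNT(*)→e](ρ[a/e](R)) ⋈[e=a] S)) → 2
  π[v,e,z,a,y,d]((T ⋈[d=a] (γ[v; COUNT(*)→e](ρ[a/e](R)) ⋈[e=a] S))) → 2

E1 and E2 produce the same multiset:
v | e | z | a | y | d
q | 2 | t | 2 | t | 2
r | 2 | t | 2 | t | 2

yes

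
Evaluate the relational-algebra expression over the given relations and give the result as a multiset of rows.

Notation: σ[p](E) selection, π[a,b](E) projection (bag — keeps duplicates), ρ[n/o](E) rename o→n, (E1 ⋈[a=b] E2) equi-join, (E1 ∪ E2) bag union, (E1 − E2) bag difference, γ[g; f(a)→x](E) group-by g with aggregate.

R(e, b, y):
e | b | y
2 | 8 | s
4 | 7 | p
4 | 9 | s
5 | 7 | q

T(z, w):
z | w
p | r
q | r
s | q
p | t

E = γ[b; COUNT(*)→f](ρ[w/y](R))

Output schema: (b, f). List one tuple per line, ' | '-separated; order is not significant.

Per-node cardinality:
  R → 4
  ρ[w/y](R) → 4
  γ[b; COUNT(*)→f](ρ[w/y](R)) → 3

== RESULT ==
b | f
7 | 2
8 | 1
9 | 1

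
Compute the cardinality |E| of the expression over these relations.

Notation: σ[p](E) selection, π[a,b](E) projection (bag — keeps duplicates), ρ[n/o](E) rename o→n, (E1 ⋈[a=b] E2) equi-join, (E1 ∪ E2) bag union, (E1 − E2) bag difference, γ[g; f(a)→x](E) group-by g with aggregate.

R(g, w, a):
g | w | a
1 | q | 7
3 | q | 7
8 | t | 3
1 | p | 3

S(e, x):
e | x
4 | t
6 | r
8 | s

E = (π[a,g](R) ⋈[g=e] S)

Stepwise |·|:
  R → 4
  π[a,g](R) → 4
  S → 3
  (π[a,g](R) ⋈[g=e] S) → 1

|E| = 1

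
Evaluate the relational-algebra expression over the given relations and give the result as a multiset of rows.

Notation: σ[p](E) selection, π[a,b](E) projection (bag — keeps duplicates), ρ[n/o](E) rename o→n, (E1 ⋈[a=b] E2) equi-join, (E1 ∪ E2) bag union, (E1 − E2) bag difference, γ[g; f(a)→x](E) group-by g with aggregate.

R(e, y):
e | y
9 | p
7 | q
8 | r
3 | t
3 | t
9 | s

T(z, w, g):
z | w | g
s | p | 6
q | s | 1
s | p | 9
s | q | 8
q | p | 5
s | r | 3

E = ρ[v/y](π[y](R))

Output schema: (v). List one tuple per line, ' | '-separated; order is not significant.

Per-node cardinality:
  R → 6
  π[y](R) → 6
  ρ[v/y](π[y](R)) → 6

== RESULT ==
v
p
q
r
s
t
t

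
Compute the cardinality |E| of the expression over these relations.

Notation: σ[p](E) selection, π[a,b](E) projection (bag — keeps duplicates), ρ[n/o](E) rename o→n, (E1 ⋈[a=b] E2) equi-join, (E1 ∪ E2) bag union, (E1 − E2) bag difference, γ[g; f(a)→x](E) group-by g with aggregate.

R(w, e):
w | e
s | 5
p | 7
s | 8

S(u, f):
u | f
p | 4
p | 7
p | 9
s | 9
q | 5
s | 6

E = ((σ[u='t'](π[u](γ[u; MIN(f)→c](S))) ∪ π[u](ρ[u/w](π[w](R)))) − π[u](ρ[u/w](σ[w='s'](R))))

Row counts bottom-up:
  S → 6
  γ[u; MIN(f)→c](S) → 3
  π[u](γ[u; MIN(f)→c](S)) → 3
  σ[u='t'](π[u](γ[u; MIN(f)→c](S))) → 0
  R → 3
  π[w](R) → 3
  ρ[u/w](π[w](R)) → 3
  π[u](ρ[u/w](π[w](R))) → 3
  (σ[u='t'](π[u](γ[u; MIN(f)→c](S))) ∪ π[u](ρ[u/w](π[w](R)))) → 3
  R → 3
  σ[w='s'](R) → 2
  ρ[u/w](σ[w='s'](R)) → 2
  π[u](ρ[u/w](σ[w='s'](R))) → 2
  ((σ[u='t'](π[u](γ[u; MIN(f)→c](S))) ∪ π[u](ρ[u/w](π[w](R)))) − π[u](ρ[u/w](σ[w='s'](R)))) → 1

|E| = 1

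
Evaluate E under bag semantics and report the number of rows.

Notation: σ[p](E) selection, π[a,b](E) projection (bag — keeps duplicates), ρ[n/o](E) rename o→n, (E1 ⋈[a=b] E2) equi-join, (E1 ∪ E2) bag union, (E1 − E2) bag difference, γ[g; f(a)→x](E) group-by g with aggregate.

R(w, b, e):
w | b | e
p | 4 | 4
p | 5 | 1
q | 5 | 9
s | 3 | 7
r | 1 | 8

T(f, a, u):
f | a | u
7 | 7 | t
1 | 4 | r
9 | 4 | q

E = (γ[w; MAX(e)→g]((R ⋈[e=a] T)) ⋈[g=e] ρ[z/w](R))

Subexpression sizes:
  R → 5
  T → 3
  (R ⋈[e=a] T) → 3
  γ[w; MAX(e)→g]((R ⋈[e=a] T)) → 2
  R → 5
  ρ[z/w](R) → 5
  (γ[w; MAX(e)→g]((R ⋈[e=a] T)) ⋈[g=e] ρ[z/w](R)) → 2

|E| = 2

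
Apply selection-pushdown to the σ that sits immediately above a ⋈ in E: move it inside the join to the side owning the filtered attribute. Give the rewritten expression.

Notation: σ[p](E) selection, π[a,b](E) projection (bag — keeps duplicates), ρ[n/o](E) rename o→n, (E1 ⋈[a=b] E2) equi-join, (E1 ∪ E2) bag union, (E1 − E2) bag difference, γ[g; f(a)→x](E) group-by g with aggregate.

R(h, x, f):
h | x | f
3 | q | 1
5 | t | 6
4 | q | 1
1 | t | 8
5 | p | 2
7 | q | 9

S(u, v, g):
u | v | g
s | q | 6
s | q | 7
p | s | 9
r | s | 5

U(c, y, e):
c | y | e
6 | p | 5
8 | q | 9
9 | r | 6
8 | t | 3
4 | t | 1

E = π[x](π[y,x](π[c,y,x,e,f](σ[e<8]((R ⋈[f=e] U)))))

σ filters on e, owned by the right side.
E' = π[x](π[y,x](π[c,y,x,e,f]((R ⋈[f=e] σ[e<8](U)))))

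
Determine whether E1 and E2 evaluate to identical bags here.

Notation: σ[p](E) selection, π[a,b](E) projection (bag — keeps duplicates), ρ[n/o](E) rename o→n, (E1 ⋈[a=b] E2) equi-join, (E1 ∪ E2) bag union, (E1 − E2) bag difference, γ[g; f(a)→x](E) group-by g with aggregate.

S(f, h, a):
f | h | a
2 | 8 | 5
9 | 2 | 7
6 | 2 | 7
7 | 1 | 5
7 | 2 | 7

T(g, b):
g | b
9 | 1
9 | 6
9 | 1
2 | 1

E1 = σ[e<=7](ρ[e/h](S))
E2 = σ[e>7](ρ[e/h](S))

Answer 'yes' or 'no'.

E1 subexpression sizes:
  S → 5
  ρ[e/h](S) → 5
  σ[e<=7](ρ[e/h](S)) → 4
E2 subexpression sizes:
  S → 5
  ρ[e/h](S) → 5
  σ[e>7](ρ[e/h](S)) → 1

E1 result:
f | e | a
6 | 2 | 7
7 | 1 | 5
7 | 2 | 7
9 | 2 | 7
E2 result:
f | e | a
2 | 8 | 5
Witness: (9, 2, 7) appears 1× in E1 but 0× in E2.

no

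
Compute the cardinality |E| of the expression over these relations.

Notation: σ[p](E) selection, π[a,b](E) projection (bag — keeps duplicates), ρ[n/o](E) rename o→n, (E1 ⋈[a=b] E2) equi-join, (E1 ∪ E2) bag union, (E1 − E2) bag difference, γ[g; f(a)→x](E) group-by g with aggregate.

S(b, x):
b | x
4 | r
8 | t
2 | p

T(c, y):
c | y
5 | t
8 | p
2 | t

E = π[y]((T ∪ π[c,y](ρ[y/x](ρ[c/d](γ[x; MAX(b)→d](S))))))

Row counts bottom-up:
  T → 3
  S → 3
  γ[x; MAX(b)→d](S) → 3
  ρ[c/d](γ[x; MAX(b)→d](S)) → 3
  ρ[y/x](ρ[c/d](γ[x; MAX(b)→d](S))) → 3
  π[c,y](ρ[y/x](ρ[c/d](γ[x; MAX(b)→d](S)))) → 3
  (T ∪ π[c,y](ρ[y/x](ρ[c/d](γ[x; MAX(b)→d](S))))) → 6
  π[y]((T ∪ π[c,y](ρ[y/x](ρ[c/d](γ[x; MAX(b)→d](S)))))) → 6

|E| = 6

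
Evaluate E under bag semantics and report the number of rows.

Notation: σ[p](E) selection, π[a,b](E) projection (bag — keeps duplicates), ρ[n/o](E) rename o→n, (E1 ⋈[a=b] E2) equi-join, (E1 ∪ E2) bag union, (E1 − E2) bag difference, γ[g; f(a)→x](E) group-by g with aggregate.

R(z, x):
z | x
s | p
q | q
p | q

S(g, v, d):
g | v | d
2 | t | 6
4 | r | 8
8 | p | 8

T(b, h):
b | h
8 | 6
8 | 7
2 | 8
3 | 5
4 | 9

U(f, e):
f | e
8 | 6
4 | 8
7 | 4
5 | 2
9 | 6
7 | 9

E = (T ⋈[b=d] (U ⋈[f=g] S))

Subexpression sizes:
  T → 5
  U → 6
  S → 3
  (U ⋈[f=g] S) → 2
  (T ⋈[b=d] (U ⋈[f=g] S)) → 4

|E| = 4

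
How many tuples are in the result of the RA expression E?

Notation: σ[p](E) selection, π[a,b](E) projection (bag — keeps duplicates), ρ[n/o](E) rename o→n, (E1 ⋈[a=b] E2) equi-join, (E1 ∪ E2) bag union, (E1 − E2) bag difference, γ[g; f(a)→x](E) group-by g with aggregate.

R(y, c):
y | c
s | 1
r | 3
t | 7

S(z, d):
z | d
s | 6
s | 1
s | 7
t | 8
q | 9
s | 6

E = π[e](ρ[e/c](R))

Row counts bottom-up:
  R → 3
  ρ[e/c](R) → 3
  π[e](ρ[e/c](R)) → 3

|E| = 3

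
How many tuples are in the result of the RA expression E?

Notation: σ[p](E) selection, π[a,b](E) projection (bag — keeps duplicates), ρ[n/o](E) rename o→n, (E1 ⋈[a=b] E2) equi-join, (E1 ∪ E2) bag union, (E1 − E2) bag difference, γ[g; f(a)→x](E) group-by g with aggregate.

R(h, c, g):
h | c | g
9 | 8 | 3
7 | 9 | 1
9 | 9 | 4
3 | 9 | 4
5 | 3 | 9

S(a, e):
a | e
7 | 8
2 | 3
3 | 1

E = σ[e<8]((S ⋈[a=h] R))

Stepwise |·|:
  S → 3
  R → 5
  (S ⋈[a=h] R) → 2
  σ[e<8]((S ⋈[a=h] R)) → 1

|E| = 1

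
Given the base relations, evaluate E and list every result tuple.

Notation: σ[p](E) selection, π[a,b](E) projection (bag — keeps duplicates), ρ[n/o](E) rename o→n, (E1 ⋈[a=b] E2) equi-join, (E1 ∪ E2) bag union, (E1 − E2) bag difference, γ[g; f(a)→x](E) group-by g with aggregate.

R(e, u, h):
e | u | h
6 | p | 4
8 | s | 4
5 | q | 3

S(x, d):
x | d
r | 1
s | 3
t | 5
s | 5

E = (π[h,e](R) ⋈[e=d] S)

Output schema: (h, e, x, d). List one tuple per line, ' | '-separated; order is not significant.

Row counts bottom-up:
  R → 3
  π[h,e](R) → 3
  S → 4
  (π[h,e](R) ⋈[e=d] S) → 2

== RESULT ==
h | e | x | d
3 | 5 | s | 5
3 | 5 | t | 5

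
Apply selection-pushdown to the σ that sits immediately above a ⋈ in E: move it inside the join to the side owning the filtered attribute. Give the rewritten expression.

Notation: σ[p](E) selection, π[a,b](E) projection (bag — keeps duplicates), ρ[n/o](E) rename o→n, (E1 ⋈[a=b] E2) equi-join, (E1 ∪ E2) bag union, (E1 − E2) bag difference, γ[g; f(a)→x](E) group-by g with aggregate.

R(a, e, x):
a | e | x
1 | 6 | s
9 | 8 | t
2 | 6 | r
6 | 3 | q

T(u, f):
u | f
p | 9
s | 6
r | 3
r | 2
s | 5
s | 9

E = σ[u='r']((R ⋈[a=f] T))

σ filters on u, owned by the right side.
E' = (R ⋈[a=f] σ[u='r'](T))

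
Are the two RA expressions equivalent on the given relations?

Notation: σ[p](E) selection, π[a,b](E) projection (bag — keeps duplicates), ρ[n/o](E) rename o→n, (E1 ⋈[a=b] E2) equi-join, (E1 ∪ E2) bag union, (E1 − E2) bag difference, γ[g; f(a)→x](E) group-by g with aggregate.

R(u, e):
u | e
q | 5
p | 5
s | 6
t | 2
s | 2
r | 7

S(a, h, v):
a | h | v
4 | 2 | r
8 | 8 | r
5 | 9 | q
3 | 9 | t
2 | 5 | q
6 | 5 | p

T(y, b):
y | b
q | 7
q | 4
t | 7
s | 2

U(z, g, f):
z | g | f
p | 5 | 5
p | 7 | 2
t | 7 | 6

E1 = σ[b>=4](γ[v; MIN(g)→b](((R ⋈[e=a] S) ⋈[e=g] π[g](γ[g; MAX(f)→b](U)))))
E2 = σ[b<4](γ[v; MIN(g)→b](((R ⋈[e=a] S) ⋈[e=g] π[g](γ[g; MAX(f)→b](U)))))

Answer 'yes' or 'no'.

E1 stepwise |·|:
  R → 6
  S → 6
  (R ⋈[e=a] S) → 5
  U → 3
  γ[g; MAX(f)→b](U) → 2
  π[g](γ[g; MAX(f)→b](U)) → 2
  ((R ⋈[e=a] S) ⋈[e=g] π[g](γ[g; MAX(f)→b](U))) → 2
  γ[v; MIN(g)→b](((R ⋈[e=a] S) ⋈[e=g] π[g](γ[g; MAX(f)→b](U)))) → 1
  σ[b>=4](γ[v; MIN(g)→b](((R ⋈[e=a] S) ⋈[e=g] π[g](γ[g; MAX(f)→b](U))))) → 1
E2 stepwise |·|:
  R → 6
  S → 6
  (R ⋈[e=a] S) → 5
  U → 3
  γ[g; MAX(f)→b](U) → 2
  π[g](γ[g; MAX(f)→b](U)) → 2
  ((R ⋈[e=a] S) ⋈[e=g] π[g](γ[g; MAX(f)→b](U))) → 2
  γ[v; MIN(g)→b](((R ⋈[e=a] S) ⋈[e=g] π[g](γ[g; MAX(f)→b](U)))) → 1
  σ[b<4](γ[v; MIN(g)→b](((R ⋈[e=a] S) ⋈[e=g] π[g](γ[g; MAX(f)→b](U))))) → 0

E1 result:
v | b
q | 5
E2 result:
v | b
(0 rows)
Witness: ('q', 5) appears 1× in E1 but 0× in E2.

no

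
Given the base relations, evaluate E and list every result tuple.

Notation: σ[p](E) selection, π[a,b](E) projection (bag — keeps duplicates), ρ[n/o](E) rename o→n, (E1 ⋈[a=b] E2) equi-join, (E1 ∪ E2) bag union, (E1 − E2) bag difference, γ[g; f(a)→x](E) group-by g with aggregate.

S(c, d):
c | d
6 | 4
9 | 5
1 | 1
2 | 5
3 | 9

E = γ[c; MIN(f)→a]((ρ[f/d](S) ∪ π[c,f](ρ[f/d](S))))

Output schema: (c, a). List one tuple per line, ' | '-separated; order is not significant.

Stepwise |·|:
  S → 5
  ρ[f/d](S) → 5
  S → 5
  ρ[f/d](S) → 5
  π[c,f](ρ[f/d](S)) → 5
  (ρ[f/d](S) ∪ π[c,f](ρ[f/d](S))) → 10
  γ[c; MIN(f)→a]((ρ[f/d](S) ∪ π[c,f](ρ[f/d](S)))) → 5

== RESULT ==
c | a
1 | 1
2 | 5
3 | 9
6 | 4
9 | 5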